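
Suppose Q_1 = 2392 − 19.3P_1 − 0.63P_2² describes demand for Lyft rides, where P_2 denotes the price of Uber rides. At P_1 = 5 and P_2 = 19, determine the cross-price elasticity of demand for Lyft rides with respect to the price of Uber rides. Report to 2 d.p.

At P_1 = 5 and P_2 = 19: Q_1 = 2068.07.
∂Q_1/∂P_2 = -1.26P_2 = -1.26(19) = -23.9400.
ε = (∂Q_1/∂P_2)(P_2/Q_1) = -23.9400 × (19/2068.07) ≈ -0.22.
ε < 0: complements.

-0.22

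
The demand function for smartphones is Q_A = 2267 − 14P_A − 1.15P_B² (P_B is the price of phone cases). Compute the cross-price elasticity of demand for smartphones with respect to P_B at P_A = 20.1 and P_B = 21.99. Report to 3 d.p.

At P_A = 20.1 and P_B = 21.99: Q_A = 1429.506.
∂Q_A/∂P_B = -2.3P_B = -2.3(21.99) = -50.5770.
ε = (∂Q_A/∂P_B)(P_B/Q_A) = -50.5770 × (21.99/1429.506) ≈ -0.778.
ε < 0: complements.

-0.778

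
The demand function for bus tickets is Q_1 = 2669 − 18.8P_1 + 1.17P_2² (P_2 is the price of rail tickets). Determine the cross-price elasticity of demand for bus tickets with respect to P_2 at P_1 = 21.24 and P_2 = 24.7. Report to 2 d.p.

At P_1 = 21.24 and P_2 = 24.7: Q_1 = 2983.493.
∂Q_1/∂P_2 = 2.34P_2 = 2.34(24.7) = 57.7980.
ε = (∂Q_1/∂P_2)(P_2/Q_1) = 57.7980 × (24.7/2983.493) ≈ 0.48.
ε > 0: substitutes.

0.48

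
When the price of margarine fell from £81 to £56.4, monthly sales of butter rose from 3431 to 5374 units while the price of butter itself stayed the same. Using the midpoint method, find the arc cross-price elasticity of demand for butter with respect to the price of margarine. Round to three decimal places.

-1.233

ΔQ_A = 5374 − 3431 = 1943; ΔP_B = 56.4 − 81 = -24.6.
Midpoints: Q̄_A = 4402.5, P̄_B = 68.70.
ε = (ΔQ_A/Q̄_A)/(ΔP_B/P̄_B) = (1943/4402.5)/(-24.6/68.70) ≈ -1.233.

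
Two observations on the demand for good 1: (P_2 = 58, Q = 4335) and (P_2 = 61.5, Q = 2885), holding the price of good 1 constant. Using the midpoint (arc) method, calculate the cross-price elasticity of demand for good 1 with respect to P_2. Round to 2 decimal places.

ΔQ_1 = 2885 − 4335 = -1450; ΔP_2 = 61.5 − 58 = 3.5.
Midpoints: Q̄_1 = 3610.0, P̄_2 = 59.75.
ε = (ΔQ_1/Q̄_1)/(ΔP_2/P̄_2) = (-1450/3610.0)/(3.5/59.75) ≈ -6.86.
ε < 0: good 1 and good 2 are complements.

-6.86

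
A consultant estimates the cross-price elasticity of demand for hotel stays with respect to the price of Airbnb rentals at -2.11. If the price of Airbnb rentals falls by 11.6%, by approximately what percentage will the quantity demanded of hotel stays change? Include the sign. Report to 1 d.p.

24.5%

%ΔQ ≈ ε × %ΔP of Airbnb rentals = -2.11 × (-11.6%) = 24.5%.
Demand for hotel stays rises by about 24.5%.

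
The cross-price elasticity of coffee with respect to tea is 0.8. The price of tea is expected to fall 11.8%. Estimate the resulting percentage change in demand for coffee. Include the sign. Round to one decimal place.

%ΔQ ≈ ε × %ΔP of tea = 0.8 × (-11.8%) = -9.4%.
Demand for coffee falls by about 9.4%.

-9.4%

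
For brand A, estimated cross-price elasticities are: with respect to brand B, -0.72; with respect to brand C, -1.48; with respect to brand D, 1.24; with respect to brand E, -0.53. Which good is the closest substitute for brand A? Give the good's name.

Substitutes have ε > 0. Among the positive values, 1.24 (brand D) is largest.

brand D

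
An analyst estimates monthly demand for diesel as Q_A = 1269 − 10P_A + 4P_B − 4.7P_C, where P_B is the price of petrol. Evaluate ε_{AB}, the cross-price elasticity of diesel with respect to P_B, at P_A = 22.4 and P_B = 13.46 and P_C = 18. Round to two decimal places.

At P_A = 22.4 and P_B = 13.46 and P_C = 18: Q_A = 1014.24.
∂Q_A/∂P_B = 4.
ε = (∂Q_A/∂P_B)(P_B/Q_A) = 4 × (13.46/1014.24) ≈ 0.05.
Since ε > 0, diesel and petrol are substitutes.

0.05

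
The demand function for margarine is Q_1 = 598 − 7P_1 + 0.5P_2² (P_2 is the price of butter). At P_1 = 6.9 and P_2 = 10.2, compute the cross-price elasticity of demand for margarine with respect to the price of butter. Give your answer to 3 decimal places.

0.173

At P_1 = 6.9 and P_2 = 10.2: Q_1 = 601.72.
∂Q_1/∂P_2 = 1P_2 = 1(10.2) = 10.2000.
ε = (∂Q_1/∂P_2)(P_2/Q_1) = 10.2000 × (10.2/601.72) ≈ 0.173.
ε > 0: substitutes.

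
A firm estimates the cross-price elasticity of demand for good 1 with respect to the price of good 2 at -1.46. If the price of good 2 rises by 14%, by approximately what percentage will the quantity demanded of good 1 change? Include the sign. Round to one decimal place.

%ΔQ ≈ ε × %ΔP of good 2 = -1.46 × (14%) = -20.4%.

-20.4%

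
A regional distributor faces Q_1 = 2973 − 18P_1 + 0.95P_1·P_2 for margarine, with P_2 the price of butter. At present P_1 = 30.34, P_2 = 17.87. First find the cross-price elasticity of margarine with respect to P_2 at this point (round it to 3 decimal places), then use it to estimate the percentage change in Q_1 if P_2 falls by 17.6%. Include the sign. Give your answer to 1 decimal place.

At P_1 = 30.34, P_2 = 17.87: Q_1 = 2941.947.
∂Q_1/∂P_2 = 0.95P_1 = 28.8230.
ε = (∂Q_1/∂P_2)(P_2/Q_1) = 28.8230 × 17.87/2941.947 ≈ 0.175.
%ΔQ_1 ≈ ε × %ΔP_2 = 0.175 × (-17.6%) = -3.1%.

-3.1%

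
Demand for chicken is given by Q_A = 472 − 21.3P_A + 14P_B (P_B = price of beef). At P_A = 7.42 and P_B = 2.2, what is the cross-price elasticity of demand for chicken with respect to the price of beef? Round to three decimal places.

At P_A = 7.42 and P_B = 2.2: Q_A = 344.754.
∂Q_A/∂P_B = 14.
ε = (∂Q_A/∂P_B)(P_B/Q_A) = 14 × (2.2/344.754) ≈ 0.089.
Since ε > 0, chicken and beef are substitutes.

0.089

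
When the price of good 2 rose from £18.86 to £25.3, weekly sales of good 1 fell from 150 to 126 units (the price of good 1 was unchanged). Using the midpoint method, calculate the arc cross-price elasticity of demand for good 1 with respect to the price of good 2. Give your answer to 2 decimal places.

-0.60

ΔQ_1 = 126 − 150 = -24; ΔP_2 = 25.3 − 18.86 = 6.44.
Midpoints: Q̄_1 = 138.0, P̄_2 = 22.08.
ε = (ΔQ_1/Q̄_1)/(ΔP_2/P̄_2) = (-24/138.0)/(6.44/22.08) ≈ -0.60.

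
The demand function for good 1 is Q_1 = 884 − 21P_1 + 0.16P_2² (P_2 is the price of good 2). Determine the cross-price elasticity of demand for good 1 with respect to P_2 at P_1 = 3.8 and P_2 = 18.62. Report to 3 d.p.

0.129

At P_1 = 3.8 and P_2 = 18.62: Q_1 = 859.673.
∂Q_1/∂P_2 = 0.32P_2 = 0.32(18.62) = 5.9584.
ε = (∂Q_1/∂P_2)(P_2/Q_1) = 5.9584 × (18.62/859.673) ≈ 0.129.
ε > 0: substitutes.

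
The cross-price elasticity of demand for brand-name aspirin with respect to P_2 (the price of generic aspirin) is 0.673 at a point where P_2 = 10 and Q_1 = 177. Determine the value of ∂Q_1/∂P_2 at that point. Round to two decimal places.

ε = (∂Q_1/∂P_2)·(P_2/Q_1) ⇒ ∂Q_1/∂P_2 = ε·Q_1/P_2 = 0.673 × 177/10 ≈ 11.91.

11.91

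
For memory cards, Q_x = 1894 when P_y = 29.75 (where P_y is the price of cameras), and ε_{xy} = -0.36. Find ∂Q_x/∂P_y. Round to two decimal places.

-22.92

ε = (∂Q_x/∂P_y)·(P_y/Q_x) ⇒ ∂Q_x/∂P_y = ε·Q_x/P_y = -0.36 × 1894/29.75 ≈ -22.92.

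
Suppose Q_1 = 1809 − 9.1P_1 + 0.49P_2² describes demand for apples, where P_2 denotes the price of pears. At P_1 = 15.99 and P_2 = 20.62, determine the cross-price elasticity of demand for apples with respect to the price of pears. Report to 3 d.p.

At P_1 = 15.99 and P_2 = 20.62: Q_1 = 1871.831.
∂Q_1/∂P_2 = 0.98P_2 = 0.98(20.62) = 20.2076.
ε = (∂Q_1/∂P_2)(P_2/Q_1) = 20.2076 × (20.62/1871.831) ≈ 0.223.
ε > 0: substitutes.

0.223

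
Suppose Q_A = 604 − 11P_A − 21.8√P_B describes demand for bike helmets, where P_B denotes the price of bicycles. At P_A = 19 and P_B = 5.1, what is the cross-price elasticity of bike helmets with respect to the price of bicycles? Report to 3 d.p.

At P_A = 19 and P_B = 5.1: Q_A = 345.769.
∂Q_A/∂P_B = -21.8/(2√P_B) = -21.8/(2√5.1) = -4.8266.
ε = (∂Q_A/∂P_B)(P_B/Q_A) = -4.8266 × (5.1/345.769) ≈ -0.071.

-0.071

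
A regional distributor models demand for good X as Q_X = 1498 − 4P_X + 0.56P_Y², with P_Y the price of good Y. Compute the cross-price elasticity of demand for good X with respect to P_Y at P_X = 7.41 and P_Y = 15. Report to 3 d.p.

At P_X = 7.41 and P_Y = 15: Q_X = 1594.36.
∂Q_X/∂P_Y = 1.12P_Y = 1.12(15) = 16.8000.
ε = (∂Q_X/∂P_Y)(P_Y/Q_X) = 16.8000 × (15/1594.36) ≈ 0.158.
ε > 0: substitutes.

0.158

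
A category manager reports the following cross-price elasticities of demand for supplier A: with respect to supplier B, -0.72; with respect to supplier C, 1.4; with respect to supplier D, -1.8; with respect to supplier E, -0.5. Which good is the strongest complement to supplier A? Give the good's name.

supplier D

Complements have ε < 0. The most negative value is -1.8 (supplier D).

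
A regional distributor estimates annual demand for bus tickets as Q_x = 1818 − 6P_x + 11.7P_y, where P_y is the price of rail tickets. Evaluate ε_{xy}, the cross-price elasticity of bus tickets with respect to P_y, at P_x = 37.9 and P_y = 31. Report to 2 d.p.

0.19

At P_x = 37.9 and P_y = 31: Q_x = 1953.3.
∂Q_x/∂P_y = 11.7.
ε = (∂Q_x/∂P_y)(P_y/Q_x) = 11.7 × (31/1953.3) ≈ 0.19.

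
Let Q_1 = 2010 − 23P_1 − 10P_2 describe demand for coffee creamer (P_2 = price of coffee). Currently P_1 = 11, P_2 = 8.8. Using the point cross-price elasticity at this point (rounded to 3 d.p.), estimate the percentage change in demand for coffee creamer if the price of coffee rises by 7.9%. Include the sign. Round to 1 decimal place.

At P_1 = 11, P_2 = 8.8: Q_1 = 1669.
∂Q_1/∂P_2 = -10.
ε = (∂Q_1/∂P_2)(P_2/Q_1) = -10.0000 × 8.8/1669 ≈ -0.053.
%ΔQ_1 ≈ ε × %ΔP_2 = -0.053 × (7.9%) = -0.4%.

-0.4%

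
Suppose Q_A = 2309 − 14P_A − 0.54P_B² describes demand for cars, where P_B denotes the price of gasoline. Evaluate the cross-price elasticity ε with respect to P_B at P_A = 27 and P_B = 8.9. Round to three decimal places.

At P_A = 27 and P_B = 8.9: Q_A = 1888.227.
∂Q_A/∂P_B = -1.08P_B = -1.08(8.9) = -9.6120.
ε = (∂Q_A/∂P_B)(P_B/Q_A) = -9.6120 × (8.9/1888.227) ≈ -0.045.
ε < 0: complements.

-0.045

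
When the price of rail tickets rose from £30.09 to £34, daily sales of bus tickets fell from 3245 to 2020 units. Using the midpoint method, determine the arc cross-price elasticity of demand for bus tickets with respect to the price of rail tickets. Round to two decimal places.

ΔQ_A = 2020 − 3245 = -1225; ΔP_B = 34 − 30.09 = 3.91.
Midpoints: Q̄_A = 2632.5, P̄_B = 32.05.
ε = (ΔQ_A/Q̄_A)/(ΔP_B/P̄_B) = (-1225/2632.5)/(3.91/32.05) ≈ -3.81.
ε < 0: bus tickets and rail tickets are complements.

-3.81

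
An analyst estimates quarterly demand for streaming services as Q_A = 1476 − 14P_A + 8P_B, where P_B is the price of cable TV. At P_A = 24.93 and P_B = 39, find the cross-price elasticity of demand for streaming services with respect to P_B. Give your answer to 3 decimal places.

At P_A = 24.93 and P_B = 39: Q_A = 1438.98.
∂Q_A/∂P_B = 8.
ε = (∂Q_A/∂P_B)(P_B/Q_A) = 8 × (39/1438.98) ≈ 0.217.

0.217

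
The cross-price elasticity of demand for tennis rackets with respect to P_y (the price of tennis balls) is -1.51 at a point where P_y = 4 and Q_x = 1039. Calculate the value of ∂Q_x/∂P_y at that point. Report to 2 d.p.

-392.22

ε = (∂Q_x/∂P_y)·(P_y/Q_x) ⇒ ∂Q_x/∂P_y = ε·Q_x/P_y = -1.51 × 1039/4 ≈ -392.22.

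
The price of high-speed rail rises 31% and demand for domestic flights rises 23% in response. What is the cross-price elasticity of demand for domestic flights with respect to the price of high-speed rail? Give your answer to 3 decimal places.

ε = (%ΔQ of domestic flights) / (%ΔP of high-speed rail) = (23%) / (31%) ≈ 0.742.

0.742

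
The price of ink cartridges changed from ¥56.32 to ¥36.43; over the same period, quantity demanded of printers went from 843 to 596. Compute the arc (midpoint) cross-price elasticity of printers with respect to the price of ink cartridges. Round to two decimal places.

ΔQ_A = 596 − 843 = -247; ΔP_B = 36.43 − 56.32 = -19.89.
Midpoints: Q̄_A = 719.5, P̄_B = 46.38.
ε = (ΔQ_A/Q̄_A)/(ΔP_B/P̄_B) = (-247/719.5)/(-19.89/46.38) ≈ 0.80.

0.80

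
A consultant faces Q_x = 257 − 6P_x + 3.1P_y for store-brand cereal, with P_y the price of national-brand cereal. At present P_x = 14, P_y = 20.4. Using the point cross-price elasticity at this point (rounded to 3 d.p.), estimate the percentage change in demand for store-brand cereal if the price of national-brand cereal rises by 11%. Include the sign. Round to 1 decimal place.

2.9%

At P_x = 14, P_y = 20.4: Q_x = 236.24.
∂Q_x/∂P_y = 3.1.
ε = (∂Q_x/∂P_y)(P_y/Q_x) = 3.1000 × 20.4/236.24 ≈ 0.268.
%ΔQ_x ≈ ε × %ΔP_y = 0.268 × (11%) = 2.9%.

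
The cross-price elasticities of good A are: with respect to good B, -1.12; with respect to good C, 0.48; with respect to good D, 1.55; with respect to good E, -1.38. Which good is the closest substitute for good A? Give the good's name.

good D

Substitutes have ε > 0. Among the positive values, 1.55 (good D) is largest.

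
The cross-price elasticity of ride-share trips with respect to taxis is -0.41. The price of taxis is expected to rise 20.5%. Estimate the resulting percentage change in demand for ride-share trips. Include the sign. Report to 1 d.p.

-8.4%

%ΔQ ≈ ε × %ΔP of taxis = -0.41 × (20.5%) = -8.4%.
Demand for ride-share trips falls by about 8.4%.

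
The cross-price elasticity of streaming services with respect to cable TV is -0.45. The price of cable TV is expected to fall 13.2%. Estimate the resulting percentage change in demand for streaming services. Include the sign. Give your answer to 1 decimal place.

5.9%

%ΔQ ≈ ε × %ΔP of cable TV = -0.45 × (-13.2%) = 5.9%.
Demand for streaming services rises by about 5.9%.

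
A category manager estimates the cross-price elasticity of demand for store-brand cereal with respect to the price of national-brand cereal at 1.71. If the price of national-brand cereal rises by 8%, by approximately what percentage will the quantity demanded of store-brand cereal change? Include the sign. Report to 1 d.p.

%ΔQ ≈ ε × %ΔP of national-brand cereal = 1.71 × (8%) = 13.7%.

13.7%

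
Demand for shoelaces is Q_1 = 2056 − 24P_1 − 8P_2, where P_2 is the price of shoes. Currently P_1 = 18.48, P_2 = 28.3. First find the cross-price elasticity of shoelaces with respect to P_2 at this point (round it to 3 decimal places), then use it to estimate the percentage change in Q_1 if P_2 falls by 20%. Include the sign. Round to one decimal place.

3.3%

At P_1 = 18.48, P_2 = 28.3: Q_1 = 1386.08.
∂Q_1/∂P_2 = -8.
ε = (∂Q_1/∂P_2)(P_2/Q_1) = -8.0000 × 28.3/1386.08 ≈ -0.163.
%ΔQ_1 ≈ ε × %ΔP_2 = -0.163 × (-20%) = 3.3%.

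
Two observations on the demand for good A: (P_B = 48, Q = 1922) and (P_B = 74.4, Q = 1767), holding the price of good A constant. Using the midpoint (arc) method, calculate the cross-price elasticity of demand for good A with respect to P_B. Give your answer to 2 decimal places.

-0.19

ΔQ_A = 1767 − 1922 = -155; ΔP_B = 74.4 − 48 = 26.4.
Midpoints: Q̄_A = 1844.5, P̄_B = 61.20.
ε = (ΔQ_A/Q̄_A)/(ΔP_B/P̄_B) = (-155/1844.5)/(26.4/61.20) ≈ -0.19.
ε < 0: good A and good B are complements.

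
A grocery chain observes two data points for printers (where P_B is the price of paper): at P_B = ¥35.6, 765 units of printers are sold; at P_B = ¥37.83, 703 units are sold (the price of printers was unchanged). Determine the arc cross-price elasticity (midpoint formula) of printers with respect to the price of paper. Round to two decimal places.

ΔQ_A = 703 − 765 = -62; ΔP_B = 37.83 − 35.6 = 2.23.
Midpoints: Q̄_A = 734.0, P̄_B = 36.72.
ε = (ΔQ_A/Q̄_A)/(ΔP_B/P̄_B) = (-62/734.0)/(2.23/36.72) ≈ -1.39.

-1.39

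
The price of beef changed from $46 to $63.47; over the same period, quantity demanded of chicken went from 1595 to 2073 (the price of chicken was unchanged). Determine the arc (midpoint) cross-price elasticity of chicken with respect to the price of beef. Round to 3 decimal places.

0.817

ΔQ_A = 2073 − 1595 = 478; ΔP_B = 63.47 − 46 = 17.47.
Midpoints: Q̄_A = 1834.0, P̄_B = 54.73.
ε = (ΔQ_A/Q̄_A)/(ΔP_B/P̄_B) = (478/1834.0)/(17.47/54.73) ≈ 0.817.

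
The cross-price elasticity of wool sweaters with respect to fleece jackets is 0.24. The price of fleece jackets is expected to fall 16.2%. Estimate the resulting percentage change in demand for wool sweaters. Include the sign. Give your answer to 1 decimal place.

-3.9%

%ΔQ ≈ ε × %ΔP of fleece jackets = 0.24 × (-16.2%) = -3.9%.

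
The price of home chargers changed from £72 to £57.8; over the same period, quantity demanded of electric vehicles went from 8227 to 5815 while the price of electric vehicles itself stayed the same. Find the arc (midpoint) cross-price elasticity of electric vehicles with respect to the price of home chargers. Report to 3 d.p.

1.570

ΔQ_A = 5815 − 8227 = -2412; ΔP_B = 57.8 − 72 = -14.2.
Midpoints: Q̄_A = 7021.0, P̄_B = 64.90.
ε = (ΔQ_A/Q̄_A)/(ΔP_B/P̄_B) = (-2412/7021.0)/(-14.2/64.90) ≈ 1.570.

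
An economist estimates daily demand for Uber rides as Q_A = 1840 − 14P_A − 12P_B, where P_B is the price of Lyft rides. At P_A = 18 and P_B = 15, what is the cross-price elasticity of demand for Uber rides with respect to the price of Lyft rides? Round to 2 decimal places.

-0.13

At P_A = 18 and P_B = 15: Q_A = 1408.
∂Q_A/∂P_B = -12.
ε = (∂Q_A/∂P_B)(P_B/Q_A) = -12 × (15/1408) ≈ -0.13.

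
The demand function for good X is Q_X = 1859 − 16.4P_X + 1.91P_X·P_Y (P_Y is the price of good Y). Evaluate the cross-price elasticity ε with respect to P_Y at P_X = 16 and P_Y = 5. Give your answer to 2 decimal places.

0.09

At P_X = 16 and P_Y = 5: Q_X = 1749.4.
∂Q_X/∂P_Y = 1.91P_X = 1.91(16) = 30.5600.
ε = (∂Q_X/∂P_Y)(P_Y/Q_X) = 30.5600 × (5/1749.4) ≈ 0.09.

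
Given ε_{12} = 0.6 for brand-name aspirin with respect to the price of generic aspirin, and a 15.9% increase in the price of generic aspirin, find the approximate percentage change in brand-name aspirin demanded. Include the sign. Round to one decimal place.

%ΔQ ≈ ε × %ΔP of generic aspirin = 0.6 × (15.9%) = 9.5%.

9.5%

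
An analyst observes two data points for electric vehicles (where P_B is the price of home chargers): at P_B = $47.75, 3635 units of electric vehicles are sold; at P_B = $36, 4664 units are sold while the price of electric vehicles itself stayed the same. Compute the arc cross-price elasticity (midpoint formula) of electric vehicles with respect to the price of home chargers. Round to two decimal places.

-0.88

ΔQ_A = 4664 − 3635 = 1029; ΔP_B = 36 − 47.75 = -11.75.
Midpoints: Q̄_A = 4149.5, P̄_B = 41.88.
ε = (ΔQ_A/Q̄_A)/(ΔP_B/P̄_B) = (1029/4149.5)/(-11.75/41.88) ≈ -0.88.
ε < 0: electric vehicles and home chargers are complements.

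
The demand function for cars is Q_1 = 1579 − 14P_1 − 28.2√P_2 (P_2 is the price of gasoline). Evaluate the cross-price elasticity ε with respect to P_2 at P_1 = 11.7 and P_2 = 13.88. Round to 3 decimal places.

-0.040

At P_1 = 11.7 and P_2 = 13.88: Q_1 = 1310.138.
∂Q_1/∂P_2 = -28.2/(2√P_2) = -28.2/(2√13.88) = -3.7846.
ε = (∂Q_1/∂P_2)(P_2/Q_1) = -3.7846 × (13.88/1310.138) ≈ -0.040.
ε < 0: complements.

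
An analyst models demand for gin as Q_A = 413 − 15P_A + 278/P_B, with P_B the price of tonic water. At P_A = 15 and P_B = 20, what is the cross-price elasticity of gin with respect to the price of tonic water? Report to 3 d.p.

-0.069

At P_A = 15 and P_B = 20: Q_A = 201.9.
∂Q_A/∂P_B = −278/P_B² = -0.6950.
ε = (∂Q_A/∂P_B)(P_B/Q_A) = -0.6950 × (20/201.9) ≈ -0.069.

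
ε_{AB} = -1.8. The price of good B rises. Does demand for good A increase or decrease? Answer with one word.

decrease

ε < 0 and the price of good B rises, so the quantity of good A moves in the opposite direction: it decreases.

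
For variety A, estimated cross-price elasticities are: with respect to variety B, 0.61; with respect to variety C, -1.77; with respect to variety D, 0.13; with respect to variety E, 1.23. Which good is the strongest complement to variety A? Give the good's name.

variety C

Complements have ε < 0. The most negative value is -1.77 (variety C).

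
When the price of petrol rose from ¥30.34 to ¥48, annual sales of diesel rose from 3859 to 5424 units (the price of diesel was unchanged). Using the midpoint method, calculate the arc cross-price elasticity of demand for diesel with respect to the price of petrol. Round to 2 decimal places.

ΔQ_A = 5424 − 3859 = 1565; ΔP_B = 48 − 30.34 = 17.66.
Midpoints: Q̄_A = 4641.5, P̄_B = 39.17.
ε = (ΔQ_A/Q̄_A)/(ΔP_B/P̄_B) = (1565/4641.5)/(17.66/39.17) ≈ 0.75.
ε > 0: diesel and petrol are substitutes.

0.75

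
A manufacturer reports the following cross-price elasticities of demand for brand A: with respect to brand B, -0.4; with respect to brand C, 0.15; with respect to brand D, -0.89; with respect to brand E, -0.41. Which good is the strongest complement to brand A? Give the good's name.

Complements have ε < 0. The most negative value is -0.89 (brand D).

brand D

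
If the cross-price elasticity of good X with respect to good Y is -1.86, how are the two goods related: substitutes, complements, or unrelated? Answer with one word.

complements

ε = -1.86 < 0, so a higher price of good Y lowers demand for good X: complements.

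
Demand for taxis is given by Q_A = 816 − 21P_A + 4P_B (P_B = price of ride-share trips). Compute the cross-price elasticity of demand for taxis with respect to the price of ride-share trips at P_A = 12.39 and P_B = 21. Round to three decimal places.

0.131

At P_A = 12.39 and P_B = 21: Q_A = 639.81.
∂Q_A/∂P_B = 4.
ε = (∂Q_A/∂P_B)(P_B/Q_A) = 4 × (21/639.81) ≈ 0.131.
Since ε > 0, taxis and ride-share trips are substitutes.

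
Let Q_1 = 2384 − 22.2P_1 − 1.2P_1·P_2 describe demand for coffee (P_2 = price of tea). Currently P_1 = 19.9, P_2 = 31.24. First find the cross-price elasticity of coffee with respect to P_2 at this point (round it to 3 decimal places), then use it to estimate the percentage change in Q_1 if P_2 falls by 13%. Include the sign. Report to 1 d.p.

8.1%

At P_1 = 19.9, P_2 = 31.24: Q_1 = 1196.209.
∂Q_1/∂P_2 = -1.2P_1 = -23.8800.
ε = (∂Q_1/∂P_2)(P_2/Q_1) = -23.8800 × 31.24/1196.209 ≈ -0.624.
%ΔQ_1 ≈ ε × %ΔP_2 = -0.624 × (-13%) = 8.1%.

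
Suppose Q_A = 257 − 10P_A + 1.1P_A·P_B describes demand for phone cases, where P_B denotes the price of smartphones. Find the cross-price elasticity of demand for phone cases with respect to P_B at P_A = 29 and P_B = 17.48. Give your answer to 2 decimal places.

At P_A = 29 and P_B = 17.48: Q_A = 524.612.
∂Q_A/∂P_B = 1.1P_A = 1.1(29) = 31.9000.
ε = (∂Q_A/∂P_B)(P_B/Q_A) = 31.9000 × (17.48/524.612) ≈ 1.06.
ε > 0: substitutes.

1.06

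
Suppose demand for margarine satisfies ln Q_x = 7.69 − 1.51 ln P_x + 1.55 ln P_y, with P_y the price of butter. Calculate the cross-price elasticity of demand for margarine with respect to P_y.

1.55

In a log-linear (constant-elasticity) demand function, the coefficient on ln P_y is the cross-price elasticity.
ε = 1.55. Positive, so margarine and butter are substitutes.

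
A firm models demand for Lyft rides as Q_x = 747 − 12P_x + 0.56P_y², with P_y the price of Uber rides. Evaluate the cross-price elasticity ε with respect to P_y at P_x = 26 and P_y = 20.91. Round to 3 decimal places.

0.720

At P_x = 26 and P_y = 20.91: Q_x = 679.848.
∂Q_x/∂P_y = 1.12P_y = 1.12(20.91) = 23.4192.
ε = (∂Q_x/∂P_y)(P_y/Q_x) = 23.4192 × (20.91/679.848) ≈ 0.720.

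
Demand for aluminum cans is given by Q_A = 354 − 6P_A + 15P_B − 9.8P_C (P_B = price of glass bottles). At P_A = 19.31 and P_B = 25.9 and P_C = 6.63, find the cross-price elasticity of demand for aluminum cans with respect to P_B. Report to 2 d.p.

At P_A = 19.31 and P_B = 25.9 and P_C = 6.63: Q_A = 561.666.
∂Q_A/∂P_B = 15.
ε = (∂Q_A/∂P_B)(P_B/Q_A) = 15 × (25.9/561.666) ≈ 0.69.

0.69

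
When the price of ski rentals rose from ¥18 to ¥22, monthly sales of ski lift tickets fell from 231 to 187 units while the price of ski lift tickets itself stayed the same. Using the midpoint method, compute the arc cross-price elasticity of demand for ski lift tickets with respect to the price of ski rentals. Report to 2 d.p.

-1.05

ΔQ_A = 187 − 231 = -44; ΔP_B = 22 − 18 = 4.
Midpoints: Q̄_A = 209.0, P̄_B = 20.00.
ε = (ΔQ_A/Q̄_A)/(ΔP_B/P̄_B) = (-44/209.0)/(4/20.00) ≈ -1.05.
ε < 0: ski lift tickets and ski rentals are complements.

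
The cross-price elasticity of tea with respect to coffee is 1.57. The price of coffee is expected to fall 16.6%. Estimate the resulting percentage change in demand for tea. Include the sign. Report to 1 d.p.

-26.1%

%ΔQ ≈ ε × %ΔP of coffee = 1.57 × (-16.6%) = -26.1%.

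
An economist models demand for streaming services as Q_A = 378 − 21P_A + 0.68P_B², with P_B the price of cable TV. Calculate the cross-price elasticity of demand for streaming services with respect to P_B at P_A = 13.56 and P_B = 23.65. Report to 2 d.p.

1.61

At P_A = 13.56 and P_B = 23.65: Q_A = 473.579.
∂Q_A/∂P_B = 1.36P_B = 1.36(23.65) = 32.1640.
ε = (∂Q_A/∂P_B)(P_B/Q_A) = 32.1640 × (23.65/473.579) ≈ 1.61.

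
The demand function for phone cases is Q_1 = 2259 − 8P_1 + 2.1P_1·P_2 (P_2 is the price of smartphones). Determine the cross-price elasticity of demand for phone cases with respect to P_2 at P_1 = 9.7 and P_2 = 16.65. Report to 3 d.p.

At P_1 = 9.7 and P_2 = 16.65: Q_1 = 2520.561.
∂Q_1/∂P_2 = 2.1P_1 = 2.1(9.7) = 20.3700.
ε = (∂Q_1/∂P_2)(P_2/Q_1) = 20.3700 × (16.65/2520.561) ≈ 0.135.
ε > 0: substitutes.

0.135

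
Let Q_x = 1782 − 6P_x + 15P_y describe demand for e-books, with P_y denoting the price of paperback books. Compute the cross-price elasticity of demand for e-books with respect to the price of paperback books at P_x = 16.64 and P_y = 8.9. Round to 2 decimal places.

0.07

At P_x = 16.64 and P_y = 8.9: Q_x = 1815.66.
∂Q_x/∂P_y = 15.
ε = (∂Q_x/∂P_y)(P_y/Q_x) = 15 × (8.9/1815.66) ≈ 0.07.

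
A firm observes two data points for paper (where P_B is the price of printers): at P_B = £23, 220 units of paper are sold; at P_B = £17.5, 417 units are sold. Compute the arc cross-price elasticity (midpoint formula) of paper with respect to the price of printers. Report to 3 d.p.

ΔQ_A = 417 − 220 = 197; ΔP_B = 17.5 − 23 = -5.5.
Midpoints: Q̄_A = 318.5, P̄_B = 20.25.
ε = (ΔQ_A/Q̄_A)/(ΔP_B/P̄_B) = (197/318.5)/(-5.5/20.25) ≈ -2.277.

-2.277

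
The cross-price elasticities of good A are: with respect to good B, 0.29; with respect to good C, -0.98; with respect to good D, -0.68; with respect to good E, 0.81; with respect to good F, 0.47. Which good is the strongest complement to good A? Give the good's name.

Complements have ε < 0. The most negative value is -0.98 (good C).

good C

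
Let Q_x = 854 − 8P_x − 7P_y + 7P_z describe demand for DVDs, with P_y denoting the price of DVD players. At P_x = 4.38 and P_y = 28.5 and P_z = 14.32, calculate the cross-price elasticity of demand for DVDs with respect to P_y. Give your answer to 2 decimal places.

At P_x = 4.38 and P_y = 28.5 and P_z = 14.32: Q_x = 719.7.
∂Q_x/∂P_y = -7.
ε = (∂Q_x/∂P_y)(P_y/Q_x) = -7 × (28.5/719.7) ≈ -0.28.
Since ε < 0, DVDs and DVD players are complements.

-0.28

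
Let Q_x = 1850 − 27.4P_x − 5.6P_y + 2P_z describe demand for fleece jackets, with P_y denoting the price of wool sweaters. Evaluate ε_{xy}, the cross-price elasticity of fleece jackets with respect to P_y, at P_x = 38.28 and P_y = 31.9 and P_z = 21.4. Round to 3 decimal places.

At P_x = 38.28 and P_y = 31.9 and P_z = 21.4: Q_x = 665.288.
∂Q_x/∂P_y = -5.6.
ε = (∂Q_x/∂P_y)(P_y/Q_x) = -5.6 × (31.9/665.288) ≈ -0.269.
Since ε < 0, fleece jackets and wool sweaters are complements.

-0.269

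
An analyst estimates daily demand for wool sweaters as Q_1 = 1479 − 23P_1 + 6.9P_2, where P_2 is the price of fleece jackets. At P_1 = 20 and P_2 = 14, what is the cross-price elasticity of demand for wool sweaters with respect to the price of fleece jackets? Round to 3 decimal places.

0.087

At P_1 = 20 and P_2 = 14: Q_1 = 1115.6.
∂Q_1/∂P_2 = 6.9.
ε = (∂Q_1/∂P_2)(P_2/Q_1) = 6.9 × (14/1115.6) ≈ 0.087.
Since ε > 0, wool sweaters and fleece jackets are substitutes.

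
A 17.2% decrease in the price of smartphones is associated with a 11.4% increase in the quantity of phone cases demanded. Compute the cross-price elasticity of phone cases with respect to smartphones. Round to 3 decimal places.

-0.663

ε = (%ΔQ of phone cases) / (%ΔP of smartphones) = (11.4%) / (-17.2%) ≈ -0.663.
Negative cross-price elasticity: complements.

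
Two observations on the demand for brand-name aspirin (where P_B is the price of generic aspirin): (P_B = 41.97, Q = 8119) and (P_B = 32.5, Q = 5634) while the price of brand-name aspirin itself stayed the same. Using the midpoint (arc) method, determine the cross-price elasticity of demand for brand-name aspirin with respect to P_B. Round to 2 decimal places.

ΔQ_A = 5634 − 8119 = -2485; ΔP_B = 32.5 − 41.97 = -9.47.
Midpoints: Q̄_A = 6876.5, P̄_B = 37.23.
ε = (ΔQ_A/Q̄_A)/(ΔP_B/P̄_B) = (-2485/6876.5)/(-9.47/37.23) ≈ 1.42.
ε > 0: brand-name aspirin and generic aspirin are substitutes.

1.42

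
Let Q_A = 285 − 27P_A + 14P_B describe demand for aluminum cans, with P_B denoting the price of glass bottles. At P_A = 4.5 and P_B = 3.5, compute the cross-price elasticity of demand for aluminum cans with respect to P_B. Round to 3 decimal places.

0.231

At P_A = 4.5 and P_B = 3.5: Q_A = 212.5.
∂Q_A/∂P_B = 14.
ε = (∂Q_A/∂P_B)(P_B/Q_A) = 14 × (3.5/212.5) ≈ 0.231.
Since ε > 0, aluminum cans and glass bottles are substitutes.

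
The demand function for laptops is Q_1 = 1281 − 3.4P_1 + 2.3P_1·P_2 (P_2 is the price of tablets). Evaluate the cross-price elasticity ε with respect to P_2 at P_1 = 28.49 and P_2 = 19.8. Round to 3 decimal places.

0.523

At P_1 = 28.49 and P_2 = 19.8: Q_1 = 2481.569.
∂Q_1/∂P_2 = 2.3P_1 = 2.3(28.49) = 65.5270.
ε = (∂Q_1/∂P_2)(P_2/Q_1) = 65.5270 × (19.8/2481.569) ≈ 0.523.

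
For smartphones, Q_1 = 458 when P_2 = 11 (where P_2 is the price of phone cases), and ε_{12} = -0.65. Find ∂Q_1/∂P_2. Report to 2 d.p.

ε = (∂Q_1/∂P_2)·(P_2/Q_1) ⇒ ∂Q_1/∂P_2 = ε·Q_1/P_2 = -0.65 × 458/11 ≈ -27.06.

-27.06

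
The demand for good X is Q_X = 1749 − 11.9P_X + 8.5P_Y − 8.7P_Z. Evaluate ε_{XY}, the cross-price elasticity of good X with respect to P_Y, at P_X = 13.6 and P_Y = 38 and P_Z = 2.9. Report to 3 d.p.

At P_X = 13.6 and P_Y = 38 and P_Z = 2.9: Q_X = 1884.93.
∂Q_X/∂P_Y = 8.5.
ε = (∂Q_X/∂P_Y)(P_Y/Q_X) = 8.5 × (38/1884.93) ≈ 0.171.
Since ε > 0, good X and good Y are substitutes.

0.171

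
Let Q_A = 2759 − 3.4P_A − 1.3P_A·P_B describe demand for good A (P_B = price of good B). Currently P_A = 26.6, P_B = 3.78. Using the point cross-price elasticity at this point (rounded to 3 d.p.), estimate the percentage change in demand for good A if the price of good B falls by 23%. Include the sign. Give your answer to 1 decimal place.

At P_A = 26.6, P_B = 3.78: Q_A = 2537.848.
∂Q_A/∂P_B = -1.3P_A = -34.5800.
ε = (∂Q_A/∂P_B)(P_B/Q_A) = -34.5800 × 3.78/2537.848 ≈ -0.052.
%ΔQ_A ≈ ε × %ΔP_B = -0.052 × (-23%) = 1.2%.

1.2%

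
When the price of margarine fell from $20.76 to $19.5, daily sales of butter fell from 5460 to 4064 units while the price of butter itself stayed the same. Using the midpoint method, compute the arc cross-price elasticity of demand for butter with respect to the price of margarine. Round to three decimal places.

4.683

ΔQ_A = 4064 − 5460 = -1396; ΔP_B = 19.5 − 20.76 = -1.26.
Midpoints: Q̄_A = 4762.0, P̄_B = 20.13.
ε = (ΔQ_A/Q̄_A)/(ΔP_B/P̄_B) = (-1396/4762.0)/(-1.26/20.13) ≈ 4.683.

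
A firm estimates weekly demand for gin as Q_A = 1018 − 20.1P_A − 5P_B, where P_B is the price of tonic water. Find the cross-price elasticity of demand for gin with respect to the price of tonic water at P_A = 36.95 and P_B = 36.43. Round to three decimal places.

At P_A = 36.95 and P_B = 36.43: Q_A = 93.155.
∂Q_A/∂P_B = -5.
ε = (∂Q_A/∂P_B)(P_B/Q_A) = -5 × (36.43/93.155) ≈ -1.955.
Since ε < 0, gin and tonic water are complements.

-1.955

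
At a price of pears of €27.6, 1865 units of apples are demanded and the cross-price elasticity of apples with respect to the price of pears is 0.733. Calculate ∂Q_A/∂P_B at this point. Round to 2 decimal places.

ε = (∂Q_A/∂P_B)·(P_B/Q_A) ⇒ ∂Q_A/∂P_B = ε·Q_A/P_B = 0.733 × 1865/27.6 ≈ 49.53.

49.53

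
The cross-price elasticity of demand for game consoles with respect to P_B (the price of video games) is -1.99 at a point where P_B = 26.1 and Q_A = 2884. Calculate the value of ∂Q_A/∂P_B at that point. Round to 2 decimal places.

-219.89

ε = (∂Q_A/∂P_B)·(P_B/Q_A) ⇒ ∂Q_A/∂P_B = ε·Q_A/P_B = -1.99 × 2884/26.1 ≈ -219.89.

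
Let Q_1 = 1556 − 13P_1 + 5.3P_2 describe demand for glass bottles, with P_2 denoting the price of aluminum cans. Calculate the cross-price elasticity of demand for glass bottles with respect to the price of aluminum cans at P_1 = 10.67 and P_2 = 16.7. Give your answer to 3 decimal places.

0.059

At P_1 = 10.67 and P_2 = 16.7: Q_1 = 1505.8.
∂Q_1/∂P_2 = 5.3.
ε = (∂Q_1/∂P_2)(P_2/Q_1) = 5.3 × (16.7/1505.8) ≈ 0.059.
Since ε > 0, glass bottles and aluminum cans are substitutes.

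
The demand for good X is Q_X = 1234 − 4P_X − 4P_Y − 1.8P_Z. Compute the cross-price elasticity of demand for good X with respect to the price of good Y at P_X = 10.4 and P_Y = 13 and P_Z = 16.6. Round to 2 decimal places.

-0.05

At P_X = 10.4 and P_Y = 13 and P_Z = 16.6: Q_X = 1110.52.
∂Q_X/∂P_Y = -4.
ε = (∂Q_X/∂P_Y)(P_Y/Q_X) = -4 × (13/1110.52) ≈ -0.05.
Since ε < 0, good X and good Y are complements.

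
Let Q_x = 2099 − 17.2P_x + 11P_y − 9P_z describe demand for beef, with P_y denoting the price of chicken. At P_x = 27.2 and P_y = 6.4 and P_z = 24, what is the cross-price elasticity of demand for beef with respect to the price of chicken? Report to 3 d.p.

0.047

At P_x = 27.2 and P_y = 6.4 and P_z = 24: Q_x = 1485.56.
∂Q_x/∂P_y = 11.
ε = (∂Q_x/∂P_y)(P_y/Q_x) = 11 × (6.4/1485.56) ≈ 0.047.
Since ε > 0, beef and chicken are substitutes.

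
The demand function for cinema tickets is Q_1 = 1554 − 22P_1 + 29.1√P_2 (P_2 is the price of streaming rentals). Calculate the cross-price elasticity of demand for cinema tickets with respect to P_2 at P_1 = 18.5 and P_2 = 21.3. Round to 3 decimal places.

At P_1 = 18.5 and P_2 = 21.3: Q_1 = 1281.302.
∂Q_1/∂P_2 = 29.1/(2√P_2) = 29.1/(2√21.3) = 3.1526.
ε = (∂Q_1/∂P_2)(P_2/Q_1) = 3.1526 × (21.3/1281.302) ≈ 0.052.

0.052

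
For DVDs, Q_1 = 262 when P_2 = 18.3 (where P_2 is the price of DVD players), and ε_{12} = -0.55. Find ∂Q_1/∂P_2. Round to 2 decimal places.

ε = (∂Q_1/∂P_2)·(P_2/Q_1) ⇒ ∂Q_1/∂P_2 = ε·Q_1/P_2 = -0.55 × 262/18.3 ≈ -7.87.

-7.87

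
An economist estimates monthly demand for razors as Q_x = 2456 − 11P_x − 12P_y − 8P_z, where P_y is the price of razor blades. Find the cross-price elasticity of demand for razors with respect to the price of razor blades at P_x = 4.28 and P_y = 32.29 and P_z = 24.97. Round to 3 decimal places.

-0.213

At P_x = 4.28 and P_y = 32.29 and P_z = 24.97: Q_x = 1821.68.
∂Q_x/∂P_y = -12.
ε = (∂Q_x/∂P_y)(P_y/Q_x) = -12 × (32.29/1821.68) ≈ -0.213.
Since ε < 0, razors and razor blades are complements.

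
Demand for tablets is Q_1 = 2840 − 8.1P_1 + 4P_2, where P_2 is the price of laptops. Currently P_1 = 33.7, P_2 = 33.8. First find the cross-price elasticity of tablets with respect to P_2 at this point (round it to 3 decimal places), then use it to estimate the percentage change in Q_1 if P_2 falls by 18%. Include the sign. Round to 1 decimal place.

At P_1 = 33.7, P_2 = 33.8: Q_1 = 2702.23.
∂Q_1/∂P_2 = 4.
ε = (∂Q_1/∂P_2)(P_2/Q_1) = 4.0000 × 33.8/2702.23 ≈ 0.050.
%ΔQ_1 ≈ ε × %ΔP_2 = 0.050 × (-18%) = -0.9%.

-0.9%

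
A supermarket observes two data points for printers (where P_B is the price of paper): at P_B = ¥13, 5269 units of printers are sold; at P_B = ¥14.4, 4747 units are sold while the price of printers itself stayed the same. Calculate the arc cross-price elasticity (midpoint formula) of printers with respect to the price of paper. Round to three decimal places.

-1.020

ΔQ_A = 4747 − 5269 = -522; ΔP_B = 14.4 − 13 = 1.4.
Midpoints: Q̄_A = 5008.0, P̄_B = 13.70.
ε = (ΔQ_A/Q̄_A)/(ΔP_B/P̄_B) = (-522/5008.0)/(1.4/13.70) ≈ -1.020.
ε < 0: printers and paper are complements.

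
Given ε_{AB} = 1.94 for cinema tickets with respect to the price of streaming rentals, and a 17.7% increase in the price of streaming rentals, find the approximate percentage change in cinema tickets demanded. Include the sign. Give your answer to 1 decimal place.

34.3%

%ΔQ ≈ ε × %ΔP of streaming rentals = 1.94 × (17.7%) = 34.3%.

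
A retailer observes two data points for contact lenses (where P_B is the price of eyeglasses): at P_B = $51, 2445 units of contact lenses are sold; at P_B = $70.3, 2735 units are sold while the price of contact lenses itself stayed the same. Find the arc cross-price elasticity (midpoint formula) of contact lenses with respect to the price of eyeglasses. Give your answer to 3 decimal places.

ΔQ_A = 2735 − 2445 = 290; ΔP_B = 70.3 − 51 = 19.3.
Midpoints: Q̄_A = 2590.0, P̄_B = 60.65.
ε = (ΔQ_A/Q̄_A)/(ΔP_B/P̄_B) = (290/2590.0)/(19.3/60.65) ≈ 0.352.

0.352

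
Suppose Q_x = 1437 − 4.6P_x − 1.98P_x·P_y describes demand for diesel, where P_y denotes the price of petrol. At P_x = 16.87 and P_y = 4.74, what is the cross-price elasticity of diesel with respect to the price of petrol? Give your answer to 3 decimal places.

At P_x = 16.87 and P_y = 4.74: Q_x = 1201.070.
∂Q_x/∂P_y = -1.98P_x = -1.98(16.87) = -33.4026.
ε = (∂Q_x/∂P_y)(P_y/Q_x) = -33.4026 × (4.74/1201.070) ≈ -0.132.

-0.132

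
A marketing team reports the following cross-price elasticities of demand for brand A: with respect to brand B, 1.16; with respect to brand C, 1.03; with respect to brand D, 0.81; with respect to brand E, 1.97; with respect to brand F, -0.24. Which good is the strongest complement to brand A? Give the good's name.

Complements have ε < 0. The most negative value is -0.24 (brand F).

brand F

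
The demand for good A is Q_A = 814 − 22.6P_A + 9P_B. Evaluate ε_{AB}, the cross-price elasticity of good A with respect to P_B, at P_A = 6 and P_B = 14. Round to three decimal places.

At P_A = 6 and P_B = 14: Q_A = 804.4.
∂Q_A/∂P_B = 9.
ε = (∂Q_A/∂P_B)(P_B/Q_A) = 9 × (14/804.4) ≈ 0.157.

0.157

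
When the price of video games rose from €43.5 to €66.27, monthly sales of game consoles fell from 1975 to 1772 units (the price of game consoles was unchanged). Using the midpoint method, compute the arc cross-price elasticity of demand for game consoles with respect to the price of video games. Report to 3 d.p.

ΔQ_A = 1772 − 1975 = -203; ΔP_B = 66.27 − 43.5 = 22.77.
Midpoints: Q̄_A = 1873.5, P̄_B = 54.88.
ε = (ΔQ_A/Q̄_A)/(ΔP_B/P̄_B) = (-203/1873.5)/(22.77/54.88) ≈ -0.261.
ε < 0: game consoles and video games are complements.

-0.261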